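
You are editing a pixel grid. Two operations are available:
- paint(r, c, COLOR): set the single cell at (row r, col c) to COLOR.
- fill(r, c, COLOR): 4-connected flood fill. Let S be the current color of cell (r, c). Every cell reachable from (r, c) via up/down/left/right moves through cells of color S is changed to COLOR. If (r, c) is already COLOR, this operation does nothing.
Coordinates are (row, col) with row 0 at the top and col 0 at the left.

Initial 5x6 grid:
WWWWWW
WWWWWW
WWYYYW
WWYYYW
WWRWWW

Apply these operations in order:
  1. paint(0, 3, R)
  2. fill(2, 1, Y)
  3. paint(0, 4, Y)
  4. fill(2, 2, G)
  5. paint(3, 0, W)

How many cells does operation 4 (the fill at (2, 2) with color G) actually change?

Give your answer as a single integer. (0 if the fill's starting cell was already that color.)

After op 1 paint(0,3,R):
WWWRWW
WWWWWW
WWYYYW
WWYYYW
WWRWWW
After op 2 fill(2,1,Y) [22 cells changed]:
YYYRYY
YYYYYY
YYYYYY
YYYYYY
YYRYYY
After op 3 paint(0,4,Y):
YYYRYY
YYYYYY
YYYYYY
YYYYYY
YYRYYY
After op 4 fill(2,2,G) [28 cells changed]:
GGGRGG
GGGGGG
GGGGGG
GGGGGG
GGRGGG

Answer: 28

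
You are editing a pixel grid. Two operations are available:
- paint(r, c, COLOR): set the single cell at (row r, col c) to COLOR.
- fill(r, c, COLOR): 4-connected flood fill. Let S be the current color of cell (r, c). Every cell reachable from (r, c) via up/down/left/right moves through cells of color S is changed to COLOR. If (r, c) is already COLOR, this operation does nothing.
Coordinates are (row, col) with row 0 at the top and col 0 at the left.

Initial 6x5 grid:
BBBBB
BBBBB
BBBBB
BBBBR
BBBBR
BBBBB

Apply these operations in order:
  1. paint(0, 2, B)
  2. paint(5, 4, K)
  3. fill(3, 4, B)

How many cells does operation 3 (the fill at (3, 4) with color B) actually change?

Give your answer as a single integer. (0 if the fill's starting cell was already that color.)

After op 1 paint(0,2,B):
BBBBB
BBBBB
BBBBB
BBBBR
BBBBR
BBBBB
After op 2 paint(5,4,K):
BBBBB
BBBBB
BBBBB
BBBBR
BBBBR
BBBBK
After op 3 fill(3,4,B) [2 cells changed]:
BBBBB
BBBBB
BBBBB
BBBBB
BBBBB
BBBBK

Answer: 2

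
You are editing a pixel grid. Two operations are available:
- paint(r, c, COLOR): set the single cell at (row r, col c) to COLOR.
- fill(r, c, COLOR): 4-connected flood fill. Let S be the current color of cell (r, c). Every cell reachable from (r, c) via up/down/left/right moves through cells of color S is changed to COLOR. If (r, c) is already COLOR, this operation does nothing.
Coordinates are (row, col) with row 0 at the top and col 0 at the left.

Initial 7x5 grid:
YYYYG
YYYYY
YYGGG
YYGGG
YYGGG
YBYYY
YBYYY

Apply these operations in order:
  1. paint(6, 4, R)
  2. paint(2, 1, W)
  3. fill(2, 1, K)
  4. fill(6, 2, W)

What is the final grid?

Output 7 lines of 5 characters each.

After op 1 paint(6,4,R):
YYYYG
YYYYY
YYGGG
YYGGG
YYGGG
YBYYY
YBYYR
After op 2 paint(2,1,W):
YYYYG
YYYYY
YWGGG
YYGGG
YYGGG
YBYYY
YBYYR
After op 3 fill(2,1,K) [1 cells changed]:
YYYYG
YYYYY
YKGGG
YYGGG
YYGGG
YBYYY
YBYYR
After op 4 fill(6,2,W) [5 cells changed]:
YYYYG
YYYYY
YKGGG
YYGGG
YYGGG
YBWWW
YBWWR

Answer: YYYYG
YYYYY
YKGGG
YYGGG
YYGGG
YBWWW
YBWWR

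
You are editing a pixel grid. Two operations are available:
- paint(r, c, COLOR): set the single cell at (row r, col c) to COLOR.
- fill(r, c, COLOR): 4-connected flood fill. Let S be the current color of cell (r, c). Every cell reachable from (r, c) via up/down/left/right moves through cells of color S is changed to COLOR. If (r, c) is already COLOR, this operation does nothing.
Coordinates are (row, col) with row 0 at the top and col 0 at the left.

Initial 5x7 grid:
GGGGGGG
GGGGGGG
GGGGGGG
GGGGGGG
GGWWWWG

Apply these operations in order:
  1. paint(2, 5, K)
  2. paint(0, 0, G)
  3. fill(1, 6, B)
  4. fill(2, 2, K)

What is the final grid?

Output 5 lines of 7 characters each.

Answer: KKKKKKK
KKKKKKK
KKKKKKK
KKKKKKK
KKWWWWK

Derivation:
After op 1 paint(2,5,K):
GGGGGGG
GGGGGGG
GGGGGKG
GGGGGGG
GGWWWWG
After op 2 paint(0,0,G):
GGGGGGG
GGGGGGG
GGGGGKG
GGGGGGG
GGWWWWG
After op 3 fill(1,6,B) [30 cells changed]:
BBBBBBB
BBBBBBB
BBBBBKB
BBBBBBB
BBWWWWB
After op 4 fill(2,2,K) [30 cells changed]:
KKKKKKK
KKKKKKK
KKKKKKK
KKKKKKK
KKWWWWK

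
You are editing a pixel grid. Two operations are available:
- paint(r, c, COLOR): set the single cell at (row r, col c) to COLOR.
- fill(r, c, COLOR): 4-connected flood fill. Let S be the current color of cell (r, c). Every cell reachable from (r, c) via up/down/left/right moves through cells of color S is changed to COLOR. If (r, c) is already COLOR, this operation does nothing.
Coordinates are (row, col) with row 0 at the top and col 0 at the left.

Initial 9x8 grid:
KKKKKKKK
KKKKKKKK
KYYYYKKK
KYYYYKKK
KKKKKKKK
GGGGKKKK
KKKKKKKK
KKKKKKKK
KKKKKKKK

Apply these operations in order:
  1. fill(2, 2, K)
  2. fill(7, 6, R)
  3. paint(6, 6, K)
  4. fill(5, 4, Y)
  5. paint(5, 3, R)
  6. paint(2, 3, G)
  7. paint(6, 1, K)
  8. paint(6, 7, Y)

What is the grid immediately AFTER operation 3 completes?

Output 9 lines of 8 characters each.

After op 1 fill(2,2,K) [8 cells changed]:
KKKKKKKK
KKKKKKKK
KKKKKKKK
KKKKKKKK
KKKKKKKK
GGGGKKKK
KKKKKKKK
KKKKKKKK
KKKKKKKK
After op 2 fill(7,6,R) [68 cells changed]:
RRRRRRRR
RRRRRRRR
RRRRRRRR
RRRRRRRR
RRRRRRRR
GGGGRRRR
RRRRRRRR
RRRRRRRR
RRRRRRRR
After op 3 paint(6,6,K):
RRRRRRRR
RRRRRRRR
RRRRRRRR
RRRRRRRR
RRRRRRRR
GGGGRRRR
RRRRRRKR
RRRRRRRR
RRRRRRRR

Answer: RRRRRRRR
RRRRRRRR
RRRRRRRR
RRRRRRRR
RRRRRRRR
GGGGRRRR
RRRRRRKR
RRRRRRRR
RRRRRRRR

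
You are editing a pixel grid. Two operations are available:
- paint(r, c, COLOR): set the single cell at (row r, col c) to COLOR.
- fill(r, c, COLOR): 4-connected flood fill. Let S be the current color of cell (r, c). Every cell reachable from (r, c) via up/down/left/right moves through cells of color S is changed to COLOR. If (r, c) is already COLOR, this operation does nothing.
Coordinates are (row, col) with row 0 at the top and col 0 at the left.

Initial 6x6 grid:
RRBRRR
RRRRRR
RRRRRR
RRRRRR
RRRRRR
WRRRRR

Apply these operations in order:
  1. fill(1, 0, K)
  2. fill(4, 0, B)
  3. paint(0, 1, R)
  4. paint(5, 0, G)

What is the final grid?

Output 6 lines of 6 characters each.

Answer: BRBBBB
BBBBBB
BBBBBB
BBBBBB
BBBBBB
GBBBBB

Derivation:
After op 1 fill(1,0,K) [34 cells changed]:
KKBKKK
KKKKKK
KKKKKK
KKKKKK
KKKKKK
WKKKKK
After op 2 fill(4,0,B) [34 cells changed]:
BBBBBB
BBBBBB
BBBBBB
BBBBBB
BBBBBB
WBBBBB
After op 3 paint(0,1,R):
BRBBBB
BBBBBB
BBBBBB
BBBBBB
BBBBBB
WBBBBB
After op 4 paint(5,0,G):
BRBBBB
BBBBBB
BBBBBB
BBBBBB
BBBBBB
GBBBBB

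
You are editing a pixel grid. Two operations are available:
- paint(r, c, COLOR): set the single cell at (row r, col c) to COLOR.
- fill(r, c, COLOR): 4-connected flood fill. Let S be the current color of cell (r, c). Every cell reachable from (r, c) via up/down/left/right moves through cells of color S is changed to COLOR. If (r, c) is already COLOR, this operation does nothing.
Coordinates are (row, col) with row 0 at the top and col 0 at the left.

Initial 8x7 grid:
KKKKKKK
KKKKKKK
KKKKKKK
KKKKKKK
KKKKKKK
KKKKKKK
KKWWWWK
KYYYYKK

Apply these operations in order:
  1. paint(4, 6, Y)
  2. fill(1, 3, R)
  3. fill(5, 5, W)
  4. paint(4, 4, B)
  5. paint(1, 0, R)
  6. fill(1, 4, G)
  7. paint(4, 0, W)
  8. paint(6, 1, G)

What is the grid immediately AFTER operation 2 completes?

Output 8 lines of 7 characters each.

Answer: RRRRRRR
RRRRRRR
RRRRRRR
RRRRRRR
RRRRRRY
RRRRRRR
RRWWWWR
RYYYYRR

Derivation:
After op 1 paint(4,6,Y):
KKKKKKK
KKKKKKK
KKKKKKK
KKKKKKK
KKKKKKY
KKKKKKK
KKWWWWK
KYYYYKK
After op 2 fill(1,3,R) [47 cells changed]:
RRRRRRR
RRRRRRR
RRRRRRR
RRRRRRR
RRRRRRY
RRRRRRR
RRWWWWR
RYYYYRR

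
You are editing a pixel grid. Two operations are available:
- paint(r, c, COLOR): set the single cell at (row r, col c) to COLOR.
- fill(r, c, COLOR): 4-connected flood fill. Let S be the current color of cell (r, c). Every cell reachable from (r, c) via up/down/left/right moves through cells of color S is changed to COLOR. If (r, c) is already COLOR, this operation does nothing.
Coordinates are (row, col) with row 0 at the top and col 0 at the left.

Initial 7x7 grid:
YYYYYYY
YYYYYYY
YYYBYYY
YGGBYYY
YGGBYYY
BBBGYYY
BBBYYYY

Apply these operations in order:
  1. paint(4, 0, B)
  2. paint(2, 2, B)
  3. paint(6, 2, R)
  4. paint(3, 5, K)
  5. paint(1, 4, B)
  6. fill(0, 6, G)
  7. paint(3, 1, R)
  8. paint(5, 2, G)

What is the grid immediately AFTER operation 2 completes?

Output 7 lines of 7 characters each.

Answer: YYYYYYY
YYYYYYY
YYBBYYY
YGGBYYY
BGGBYYY
BBBGYYY
BBBYYYY

Derivation:
After op 1 paint(4,0,B):
YYYYYYY
YYYYYYY
YYYBYYY
YGGBYYY
BGGBYYY
BBBGYYY
BBBYYYY
After op 2 paint(2,2,B):
YYYYYYY
YYYYYYY
YYBBYYY
YGGBYYY
BGGBYYY
BBBGYYY
BBBYYYY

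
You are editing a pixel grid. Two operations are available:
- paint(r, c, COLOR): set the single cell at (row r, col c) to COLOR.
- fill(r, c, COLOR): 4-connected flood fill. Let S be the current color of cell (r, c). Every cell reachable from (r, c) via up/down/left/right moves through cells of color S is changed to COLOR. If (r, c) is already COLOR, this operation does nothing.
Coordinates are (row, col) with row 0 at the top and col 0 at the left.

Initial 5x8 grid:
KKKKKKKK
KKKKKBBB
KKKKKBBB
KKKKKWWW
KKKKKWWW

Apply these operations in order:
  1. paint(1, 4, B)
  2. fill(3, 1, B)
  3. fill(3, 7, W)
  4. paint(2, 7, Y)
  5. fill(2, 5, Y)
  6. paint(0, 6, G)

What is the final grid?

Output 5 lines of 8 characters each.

After op 1 paint(1,4,B):
KKKKKKKK
KKKKBBBB
KKKKKBBB
KKKKKWWW
KKKKKWWW
After op 2 fill(3,1,B) [27 cells changed]:
BBBBBBBB
BBBBBBBB
BBBBBBBB
BBBBBWWW
BBBBBWWW
After op 3 fill(3,7,W) [0 cells changed]:
BBBBBBBB
BBBBBBBB
BBBBBBBB
BBBBBWWW
BBBBBWWW
After op 4 paint(2,7,Y):
BBBBBBBB
BBBBBBBB
BBBBBBBY
BBBBBWWW
BBBBBWWW
After op 5 fill(2,5,Y) [33 cells changed]:
YYYYYYYY
YYYYYYYY
YYYYYYYY
YYYYYWWW
YYYYYWWW
After op 6 paint(0,6,G):
YYYYYYGY
YYYYYYYY
YYYYYYYY
YYYYYWWW
YYYYYWWW

Answer: YYYYYYGY
YYYYYYYY
YYYYYYYY
YYYYYWWW
YYYYYWWW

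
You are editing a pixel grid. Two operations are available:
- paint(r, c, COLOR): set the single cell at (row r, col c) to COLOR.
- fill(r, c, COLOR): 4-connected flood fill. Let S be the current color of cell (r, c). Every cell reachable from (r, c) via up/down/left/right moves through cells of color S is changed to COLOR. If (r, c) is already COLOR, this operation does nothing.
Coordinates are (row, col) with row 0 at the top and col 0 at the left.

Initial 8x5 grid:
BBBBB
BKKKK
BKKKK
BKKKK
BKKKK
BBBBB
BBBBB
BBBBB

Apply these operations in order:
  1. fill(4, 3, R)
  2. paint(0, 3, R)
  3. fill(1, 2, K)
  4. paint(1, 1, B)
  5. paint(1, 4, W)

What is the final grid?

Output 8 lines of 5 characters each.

Answer: BBBKB
BBKKW
BKKKK
BKKKK
BKKKK
BBBBB
BBBBB
BBBBB

Derivation:
After op 1 fill(4,3,R) [16 cells changed]:
BBBBB
BRRRR
BRRRR
BRRRR
BRRRR
BBBBB
BBBBB
BBBBB
After op 2 paint(0,3,R):
BBBRB
BRRRR
BRRRR
BRRRR
BRRRR
BBBBB
BBBBB
BBBBB
After op 3 fill(1,2,K) [17 cells changed]:
BBBKB
BKKKK
BKKKK
BKKKK
BKKKK
BBBBB
BBBBB
BBBBB
After op 4 paint(1,1,B):
BBBKB
BBKKK
BKKKK
BKKKK
BKKKK
BBBBB
BBBBB
BBBBB
After op 5 paint(1,4,W):
BBBKB
BBKKW
BKKKK
BKKKK
BKKKK
BBBBB
BBBBB
BBBBB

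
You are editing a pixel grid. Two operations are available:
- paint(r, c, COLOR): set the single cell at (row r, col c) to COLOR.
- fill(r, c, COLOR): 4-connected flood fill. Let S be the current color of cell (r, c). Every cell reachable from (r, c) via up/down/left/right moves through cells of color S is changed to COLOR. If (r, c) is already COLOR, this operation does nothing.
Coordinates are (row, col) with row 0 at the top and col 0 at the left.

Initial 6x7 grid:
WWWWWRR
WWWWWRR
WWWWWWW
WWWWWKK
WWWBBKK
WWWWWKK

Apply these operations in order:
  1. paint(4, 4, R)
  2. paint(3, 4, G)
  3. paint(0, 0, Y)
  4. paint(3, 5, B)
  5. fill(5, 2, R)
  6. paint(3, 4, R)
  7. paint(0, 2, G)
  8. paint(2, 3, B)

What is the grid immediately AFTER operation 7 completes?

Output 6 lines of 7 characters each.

Answer: YRGRRRR
RRRRRRR
RRRRRRR
RRRRRBK
RRRBRKK
RRRRRKK

Derivation:
After op 1 paint(4,4,R):
WWWWWRR
WWWWWRR
WWWWWWW
WWWWWKK
WWWBRKK
WWWWWKK
After op 2 paint(3,4,G):
WWWWWRR
WWWWWRR
WWWWWWW
WWWWGKK
WWWBRKK
WWWWWKK
After op 3 paint(0,0,Y):
YWWWWRR
WWWWWRR
WWWWWWW
WWWWGKK
WWWBRKK
WWWWWKK
After op 4 paint(3,5,B):
YWWWWRR
WWWWWRR
WWWWWWW
WWWWGBK
WWWBRKK
WWWWWKK
After op 5 fill(5,2,R) [28 cells changed]:
YRRRRRR
RRRRRRR
RRRRRRR
RRRRGBK
RRRBRKK
RRRRRKK
After op 6 paint(3,4,R):
YRRRRRR
RRRRRRR
RRRRRRR
RRRRRBK
RRRBRKK
RRRRRKK
After op 7 paint(0,2,G):
YRGRRRR
RRRRRRR
RRRRRRR
RRRRRBK
RRRBRKK
RRRRRKK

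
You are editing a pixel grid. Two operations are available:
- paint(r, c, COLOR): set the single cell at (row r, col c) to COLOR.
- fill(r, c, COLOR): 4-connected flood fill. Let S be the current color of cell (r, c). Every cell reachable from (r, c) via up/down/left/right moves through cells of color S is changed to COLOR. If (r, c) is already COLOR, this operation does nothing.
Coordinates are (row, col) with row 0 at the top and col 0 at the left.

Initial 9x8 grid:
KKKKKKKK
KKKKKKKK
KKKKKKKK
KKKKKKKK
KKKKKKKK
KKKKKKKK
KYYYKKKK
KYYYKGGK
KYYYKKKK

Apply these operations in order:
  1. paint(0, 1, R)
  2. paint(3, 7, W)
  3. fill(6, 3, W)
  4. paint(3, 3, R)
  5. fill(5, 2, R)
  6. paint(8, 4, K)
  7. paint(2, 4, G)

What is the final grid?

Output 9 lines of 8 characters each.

After op 1 paint(0,1,R):
KRKKKKKK
KKKKKKKK
KKKKKKKK
KKKKKKKK
KKKKKKKK
KKKKKKKK
KYYYKKKK
KYYYKGGK
KYYYKKKK
After op 2 paint(3,7,W):
KRKKKKKK
KKKKKKKK
KKKKKKKK
KKKKKKKW
KKKKKKKK
KKKKKKKK
KYYYKKKK
KYYYKGGK
KYYYKKKK
After op 3 fill(6,3,W) [9 cells changed]:
KRKKKKKK
KKKKKKKK
KKKKKKKK
KKKKKKKW
KKKKKKKK
KKKKKKKK
KWWWKKKK
KWWWKGGK
KWWWKKKK
After op 4 paint(3,3,R):
KRKKKKKK
KKKKKKKK
KKKKKKKK
KKKRKKKW
KKKKKKKK
KKKKKKKK
KWWWKKKK
KWWWKGGK
KWWWKKKK
After op 5 fill(5,2,R) [58 cells changed]:
RRRRRRRR
RRRRRRRR
RRRRRRRR
RRRRRRRW
RRRRRRRR
RRRRRRRR
RWWWRRRR
RWWWRGGR
RWWWRRRR
After op 6 paint(8,4,K):
RRRRRRRR
RRRRRRRR
RRRRRRRR
RRRRRRRW
RRRRRRRR
RRRRRRRR
RWWWRRRR
RWWWRGGR
RWWWKRRR
After op 7 paint(2,4,G):
RRRRRRRR
RRRRRRRR
RRRRGRRR
RRRRRRRW
RRRRRRRR
RRRRRRRR
RWWWRRRR
RWWWRGGR
RWWWKRRR

Answer: RRRRRRRR
RRRRRRRR
RRRRGRRR
RRRRRRRW
RRRRRRRR
RRRRRRRR
RWWWRRRR
RWWWRGGR
RWWWKRRR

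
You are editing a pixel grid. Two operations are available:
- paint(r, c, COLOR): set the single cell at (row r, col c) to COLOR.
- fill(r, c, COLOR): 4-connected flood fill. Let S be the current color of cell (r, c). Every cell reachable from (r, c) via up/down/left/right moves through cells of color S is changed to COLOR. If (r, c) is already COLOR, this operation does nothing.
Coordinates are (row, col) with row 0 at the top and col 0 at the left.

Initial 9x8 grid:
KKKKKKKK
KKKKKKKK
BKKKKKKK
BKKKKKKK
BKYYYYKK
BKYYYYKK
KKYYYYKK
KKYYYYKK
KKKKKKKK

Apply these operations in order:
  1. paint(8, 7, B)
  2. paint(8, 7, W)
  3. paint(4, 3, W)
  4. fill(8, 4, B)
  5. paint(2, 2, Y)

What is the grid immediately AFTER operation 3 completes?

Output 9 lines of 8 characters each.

Answer: KKKKKKKK
KKKKKKKK
BKKKKKKK
BKKKKKKK
BKYWYYKK
BKYYYYKK
KKYYYYKK
KKYYYYKK
KKKKKKKW

Derivation:
After op 1 paint(8,7,B):
KKKKKKKK
KKKKKKKK
BKKKKKKK
BKKKKKKK
BKYYYYKK
BKYYYYKK
KKYYYYKK
KKYYYYKK
KKKKKKKB
After op 2 paint(8,7,W):
KKKKKKKK
KKKKKKKK
BKKKKKKK
BKKKKKKK
BKYYYYKK
BKYYYYKK
KKYYYYKK
KKYYYYKK
KKKKKKKW
After op 3 paint(4,3,W):
KKKKKKKK
KKKKKKKK
BKKKKKKK
BKKKKKKK
BKYWYYKK
BKYYYYKK
KKYYYYKK
KKYYYYKK
KKKKKKKW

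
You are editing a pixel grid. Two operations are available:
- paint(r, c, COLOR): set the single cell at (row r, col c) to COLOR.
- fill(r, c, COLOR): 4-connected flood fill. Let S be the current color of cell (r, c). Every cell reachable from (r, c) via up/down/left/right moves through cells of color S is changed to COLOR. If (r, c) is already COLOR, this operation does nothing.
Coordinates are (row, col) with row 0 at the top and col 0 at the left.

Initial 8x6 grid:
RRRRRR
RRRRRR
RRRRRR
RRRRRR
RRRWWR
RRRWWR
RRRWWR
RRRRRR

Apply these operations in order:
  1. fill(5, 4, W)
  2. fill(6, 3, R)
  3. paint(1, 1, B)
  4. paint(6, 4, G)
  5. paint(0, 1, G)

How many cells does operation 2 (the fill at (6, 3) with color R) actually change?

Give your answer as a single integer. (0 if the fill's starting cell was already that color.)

Answer: 6

Derivation:
After op 1 fill(5,4,W) [0 cells changed]:
RRRRRR
RRRRRR
RRRRRR
RRRRRR
RRRWWR
RRRWWR
RRRWWR
RRRRRR
After op 2 fill(6,3,R) [6 cells changed]:
RRRRRR
RRRRRR
RRRRRR
RRRRRR
RRRRRR
RRRRRR
RRRRRR
RRRRRR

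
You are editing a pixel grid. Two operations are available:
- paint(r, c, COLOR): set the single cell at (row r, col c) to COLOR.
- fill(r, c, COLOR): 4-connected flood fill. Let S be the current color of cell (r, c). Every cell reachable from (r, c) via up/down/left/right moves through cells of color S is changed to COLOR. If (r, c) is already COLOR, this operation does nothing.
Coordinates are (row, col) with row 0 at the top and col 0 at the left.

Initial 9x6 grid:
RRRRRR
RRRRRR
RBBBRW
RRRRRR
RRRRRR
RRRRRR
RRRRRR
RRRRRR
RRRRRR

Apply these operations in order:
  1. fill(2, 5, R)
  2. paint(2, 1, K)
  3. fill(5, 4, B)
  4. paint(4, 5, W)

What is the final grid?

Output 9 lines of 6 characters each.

After op 1 fill(2,5,R) [1 cells changed]:
RRRRRR
RRRRRR
RBBBRR
RRRRRR
RRRRRR
RRRRRR
RRRRRR
RRRRRR
RRRRRR
After op 2 paint(2,1,K):
RRRRRR
RRRRRR
RKBBRR
RRRRRR
RRRRRR
RRRRRR
RRRRRR
RRRRRR
RRRRRR
After op 3 fill(5,4,B) [51 cells changed]:
BBBBBB
BBBBBB
BKBBBB
BBBBBB
BBBBBB
BBBBBB
BBBBBB
BBBBBB
BBBBBB
After op 4 paint(4,5,W):
BBBBBB
BBBBBB
BKBBBB
BBBBBB
BBBBBW
BBBBBB
BBBBBB
BBBBBB
BBBBBB

Answer: BBBBBB
BBBBBB
BKBBBB
BBBBBB
BBBBBW
BBBBBB
BBBBBB
BBBBBB
BBBBBB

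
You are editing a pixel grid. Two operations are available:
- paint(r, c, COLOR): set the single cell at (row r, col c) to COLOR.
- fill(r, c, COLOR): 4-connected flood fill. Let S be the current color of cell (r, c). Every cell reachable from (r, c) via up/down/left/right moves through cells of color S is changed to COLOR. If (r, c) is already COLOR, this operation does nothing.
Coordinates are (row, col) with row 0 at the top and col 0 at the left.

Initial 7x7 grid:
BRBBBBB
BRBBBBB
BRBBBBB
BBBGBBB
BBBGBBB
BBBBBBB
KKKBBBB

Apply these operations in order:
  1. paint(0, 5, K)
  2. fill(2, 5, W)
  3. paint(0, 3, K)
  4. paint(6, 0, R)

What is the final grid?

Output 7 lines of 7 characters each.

Answer: WRWKWKW
WRWWWWW
WRWWWWW
WWWGWWW
WWWGWWW
WWWWWWW
RKKWWWW

Derivation:
After op 1 paint(0,5,K):
BRBBBKB
BRBBBBB
BRBBBBB
BBBGBBB
BBBGBBB
BBBBBBB
KKKBBBB
After op 2 fill(2,5,W) [40 cells changed]:
WRWWWKW
WRWWWWW
WRWWWWW
WWWGWWW
WWWGWWW
WWWWWWW
KKKWWWW
After op 3 paint(0,3,K):
WRWKWKW
WRWWWWW
WRWWWWW
WWWGWWW
WWWGWWW
WWWWWWW
KKKWWWW
After op 4 paint(6,0,R):
WRWKWKW
WRWWWWW
WRWWWWW
WWWGWWW
WWWGWWW
WWWWWWW
RKKWWWW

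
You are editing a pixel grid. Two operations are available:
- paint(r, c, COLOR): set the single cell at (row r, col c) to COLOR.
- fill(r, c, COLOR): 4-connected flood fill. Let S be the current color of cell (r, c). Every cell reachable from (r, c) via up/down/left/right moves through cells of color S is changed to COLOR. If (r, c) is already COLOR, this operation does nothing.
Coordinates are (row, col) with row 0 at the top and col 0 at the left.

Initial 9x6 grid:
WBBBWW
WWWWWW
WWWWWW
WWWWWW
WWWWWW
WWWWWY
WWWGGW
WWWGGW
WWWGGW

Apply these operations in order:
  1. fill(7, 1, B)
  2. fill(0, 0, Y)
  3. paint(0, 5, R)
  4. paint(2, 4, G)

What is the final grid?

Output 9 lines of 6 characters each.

Answer: YYYYYR
YYYYYY
YYYYGY
YYYYYY
YYYYYY
YYYYYY
YYYGGW
YYYGGW
YYYGGW

Derivation:
After op 1 fill(7,1,B) [41 cells changed]:
BBBBBB
BBBBBB
BBBBBB
BBBBBB
BBBBBB
BBBBBY
BBBGGW
BBBGGW
BBBGGW
After op 2 fill(0,0,Y) [44 cells changed]:
YYYYYY
YYYYYY
YYYYYY
YYYYYY
YYYYYY
YYYYYY
YYYGGW
YYYGGW
YYYGGW
After op 3 paint(0,5,R):
YYYYYR
YYYYYY
YYYYYY
YYYYYY
YYYYYY
YYYYYY
YYYGGW
YYYGGW
YYYGGW
After op 4 paint(2,4,G):
YYYYYR
YYYYYY
YYYYGY
YYYYYY
YYYYYY
YYYYYY
YYYGGW
YYYGGW
YYYGGW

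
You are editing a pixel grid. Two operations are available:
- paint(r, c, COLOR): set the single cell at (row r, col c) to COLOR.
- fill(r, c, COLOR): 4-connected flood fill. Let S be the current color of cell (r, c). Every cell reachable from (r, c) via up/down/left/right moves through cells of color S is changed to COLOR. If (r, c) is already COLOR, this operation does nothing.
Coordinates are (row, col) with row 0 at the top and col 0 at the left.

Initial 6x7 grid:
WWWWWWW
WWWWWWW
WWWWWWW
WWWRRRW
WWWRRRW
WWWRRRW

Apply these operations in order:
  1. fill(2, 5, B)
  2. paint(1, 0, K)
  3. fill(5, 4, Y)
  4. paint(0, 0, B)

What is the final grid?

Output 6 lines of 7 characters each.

Answer: BBBBBBB
KBBBBBB
BBBBBBB
BBBYYYB
BBBYYYB
BBBYYYB

Derivation:
After op 1 fill(2,5,B) [33 cells changed]:
BBBBBBB
BBBBBBB
BBBBBBB
BBBRRRB
BBBRRRB
BBBRRRB
After op 2 paint(1,0,K):
BBBBBBB
KBBBBBB
BBBBBBB
BBBRRRB
BBBRRRB
BBBRRRB
After op 3 fill(5,4,Y) [9 cells changed]:
BBBBBBB
KBBBBBB
BBBBBBB
BBBYYYB
BBBYYYB
BBBYYYB
After op 4 paint(0,0,B):
BBBBBBB
KBBBBBB
BBBBBBB
BBBYYYB
BBBYYYB
BBBYYYB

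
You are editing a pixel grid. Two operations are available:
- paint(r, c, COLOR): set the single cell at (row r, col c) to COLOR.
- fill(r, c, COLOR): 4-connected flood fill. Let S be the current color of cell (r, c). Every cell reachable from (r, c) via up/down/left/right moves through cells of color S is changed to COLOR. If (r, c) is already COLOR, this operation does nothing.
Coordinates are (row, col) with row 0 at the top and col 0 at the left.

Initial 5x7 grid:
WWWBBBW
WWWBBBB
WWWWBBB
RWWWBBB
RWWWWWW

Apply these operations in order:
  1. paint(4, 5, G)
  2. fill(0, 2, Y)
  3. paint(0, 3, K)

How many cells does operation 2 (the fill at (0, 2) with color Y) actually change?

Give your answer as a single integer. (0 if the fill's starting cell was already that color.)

Answer: 17

Derivation:
After op 1 paint(4,5,G):
WWWBBBW
WWWBBBB
WWWWBBB
RWWWBBB
RWWWWGW
After op 2 fill(0,2,Y) [17 cells changed]:
YYYBBBW
YYYBBBB
YYYYBBB
RYYYBBB
RYYYYGW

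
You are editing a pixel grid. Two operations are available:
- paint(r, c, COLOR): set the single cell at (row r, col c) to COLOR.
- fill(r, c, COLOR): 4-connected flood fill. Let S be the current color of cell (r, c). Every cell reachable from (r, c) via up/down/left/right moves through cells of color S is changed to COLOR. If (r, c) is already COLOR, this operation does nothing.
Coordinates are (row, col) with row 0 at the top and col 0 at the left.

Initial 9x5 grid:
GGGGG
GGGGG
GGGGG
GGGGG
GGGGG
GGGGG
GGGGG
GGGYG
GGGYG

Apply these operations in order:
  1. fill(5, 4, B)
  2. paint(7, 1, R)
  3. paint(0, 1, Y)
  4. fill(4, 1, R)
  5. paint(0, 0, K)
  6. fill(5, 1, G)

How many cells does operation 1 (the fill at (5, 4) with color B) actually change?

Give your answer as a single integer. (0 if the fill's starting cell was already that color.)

After op 1 fill(5,4,B) [43 cells changed]:
BBBBB
BBBBB
BBBBB
BBBBB
BBBBB
BBBBB
BBBBB
BBBYB
BBBYB

Answer: 43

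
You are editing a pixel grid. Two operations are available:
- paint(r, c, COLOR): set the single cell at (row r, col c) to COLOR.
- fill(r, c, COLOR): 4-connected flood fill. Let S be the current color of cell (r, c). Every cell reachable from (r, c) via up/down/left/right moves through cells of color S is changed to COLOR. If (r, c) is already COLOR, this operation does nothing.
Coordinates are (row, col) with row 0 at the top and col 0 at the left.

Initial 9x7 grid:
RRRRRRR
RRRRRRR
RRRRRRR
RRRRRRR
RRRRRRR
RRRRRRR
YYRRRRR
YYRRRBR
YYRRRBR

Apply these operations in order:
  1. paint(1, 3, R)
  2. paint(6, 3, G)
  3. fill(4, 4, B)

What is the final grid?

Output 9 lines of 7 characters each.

After op 1 paint(1,3,R):
RRRRRRR
RRRRRRR
RRRRRRR
RRRRRRR
RRRRRRR
RRRRRRR
YYRRRRR
YYRRRBR
YYRRRBR
After op 2 paint(6,3,G):
RRRRRRR
RRRRRRR
RRRRRRR
RRRRRRR
RRRRRRR
RRRRRRR
YYRGRRR
YYRRRBR
YYRRRBR
After op 3 fill(4,4,B) [54 cells changed]:
BBBBBBB
BBBBBBB
BBBBBBB
BBBBBBB
BBBBBBB
BBBBBBB
YYBGBBB
YYBBBBB
YYBBBBB

Answer: BBBBBBB
BBBBBBB
BBBBBBB
BBBBBBB
BBBBBBB
BBBBBBB
YYBGBBB
YYBBBBB
YYBBBBB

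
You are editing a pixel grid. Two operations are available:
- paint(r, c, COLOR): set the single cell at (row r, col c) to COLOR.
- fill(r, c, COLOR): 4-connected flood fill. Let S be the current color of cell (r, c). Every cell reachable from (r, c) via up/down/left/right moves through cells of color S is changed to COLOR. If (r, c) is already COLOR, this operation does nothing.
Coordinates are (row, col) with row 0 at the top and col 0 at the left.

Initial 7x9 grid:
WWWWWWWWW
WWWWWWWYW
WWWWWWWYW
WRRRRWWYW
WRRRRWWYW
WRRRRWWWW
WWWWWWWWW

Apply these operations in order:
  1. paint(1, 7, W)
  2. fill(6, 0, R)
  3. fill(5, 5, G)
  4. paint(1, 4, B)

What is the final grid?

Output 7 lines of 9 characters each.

Answer: GGGGGGGGG
GGGGBGGGG
GGGGGGGYG
GGGGGGGYG
GGGGGGGYG
GGGGGGGGG
GGGGGGGGG

Derivation:
After op 1 paint(1,7,W):
WWWWWWWWW
WWWWWWWWW
WWWWWWWYW
WRRRRWWYW
WRRRRWWYW
WRRRRWWWW
WWWWWWWWW
After op 2 fill(6,0,R) [48 cells changed]:
RRRRRRRRR
RRRRRRRRR
RRRRRRRYR
RRRRRRRYR
RRRRRRRYR
RRRRRRRRR
RRRRRRRRR
After op 3 fill(5,5,G) [60 cells changed]:
GGGGGGGGG
GGGGGGGGG
GGGGGGGYG
GGGGGGGYG
GGGGGGGYG
GGGGGGGGG
GGGGGGGGG
After op 4 paint(1,4,B):
GGGGGGGGG
GGGGBGGGG
GGGGGGGYG
GGGGGGGYG
GGGGGGGYG
GGGGGGGGG
GGGGGGGGG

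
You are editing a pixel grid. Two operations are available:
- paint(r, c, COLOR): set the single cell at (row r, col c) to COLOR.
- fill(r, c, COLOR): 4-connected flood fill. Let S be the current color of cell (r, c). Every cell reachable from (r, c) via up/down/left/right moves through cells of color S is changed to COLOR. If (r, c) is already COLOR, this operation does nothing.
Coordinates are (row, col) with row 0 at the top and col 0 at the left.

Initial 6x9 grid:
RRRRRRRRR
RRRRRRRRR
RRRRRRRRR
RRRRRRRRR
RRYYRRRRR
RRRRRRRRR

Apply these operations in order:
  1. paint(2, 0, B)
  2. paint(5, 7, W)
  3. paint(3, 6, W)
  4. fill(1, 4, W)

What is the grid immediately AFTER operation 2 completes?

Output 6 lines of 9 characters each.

After op 1 paint(2,0,B):
RRRRRRRRR
RRRRRRRRR
BRRRRRRRR
RRRRRRRRR
RRYYRRRRR
RRRRRRRRR
After op 2 paint(5,7,W):
RRRRRRRRR
RRRRRRRRR
BRRRRRRRR
RRRRRRRRR
RRYYRRRRR
RRRRRRRWR

Answer: RRRRRRRRR
RRRRRRRRR
BRRRRRRRR
RRRRRRRRR
RRYYRRRRR
RRRRRRRWR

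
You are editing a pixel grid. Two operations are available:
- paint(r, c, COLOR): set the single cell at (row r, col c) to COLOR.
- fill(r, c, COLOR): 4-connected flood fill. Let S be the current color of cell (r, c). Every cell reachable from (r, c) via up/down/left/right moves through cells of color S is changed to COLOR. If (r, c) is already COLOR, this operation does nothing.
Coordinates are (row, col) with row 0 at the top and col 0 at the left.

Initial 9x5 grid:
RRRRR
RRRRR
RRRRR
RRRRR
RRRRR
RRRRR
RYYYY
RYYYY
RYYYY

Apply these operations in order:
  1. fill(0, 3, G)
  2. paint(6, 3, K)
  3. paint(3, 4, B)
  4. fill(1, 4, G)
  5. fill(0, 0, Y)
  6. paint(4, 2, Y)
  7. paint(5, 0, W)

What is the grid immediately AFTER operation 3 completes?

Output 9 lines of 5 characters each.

After op 1 fill(0,3,G) [33 cells changed]:
GGGGG
GGGGG
GGGGG
GGGGG
GGGGG
GGGGG
GYYYY
GYYYY
GYYYY
After op 2 paint(6,3,K):
GGGGG
GGGGG
GGGGG
GGGGG
GGGGG
GGGGG
GYYKY
GYYYY
GYYYY
After op 3 paint(3,4,B):
GGGGG
GGGGG
GGGGG
GGGGB
GGGGG
GGGGG
GYYKY
GYYYY
GYYYY

Answer: GGGGG
GGGGG
GGGGG
GGGGB
GGGGG
GGGGG
GYYKY
GYYYY
GYYYY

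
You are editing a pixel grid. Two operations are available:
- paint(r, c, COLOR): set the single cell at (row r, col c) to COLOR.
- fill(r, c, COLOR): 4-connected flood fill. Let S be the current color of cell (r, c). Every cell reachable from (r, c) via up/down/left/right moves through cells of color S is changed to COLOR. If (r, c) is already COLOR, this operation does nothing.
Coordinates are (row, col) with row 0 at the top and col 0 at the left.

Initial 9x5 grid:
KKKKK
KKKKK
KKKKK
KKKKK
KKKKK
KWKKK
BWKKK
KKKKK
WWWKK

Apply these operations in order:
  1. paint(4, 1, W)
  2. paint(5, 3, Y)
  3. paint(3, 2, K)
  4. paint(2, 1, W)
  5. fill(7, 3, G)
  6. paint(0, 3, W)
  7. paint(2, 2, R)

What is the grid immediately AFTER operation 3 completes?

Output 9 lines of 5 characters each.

After op 1 paint(4,1,W):
KKKKK
KKKKK
KKKKK
KKKKK
KWKKK
KWKKK
BWKKK
KKKKK
WWWKK
After op 2 paint(5,3,Y):
KKKKK
KKKKK
KKKKK
KKKKK
KWKKK
KWKYK
BWKKK
KKKKK
WWWKK
After op 3 paint(3,2,K):
KKKKK
KKKKK
KKKKK
KKKKK
KWKKK
KWKYK
BWKKK
KKKKK
WWWKK

Answer: KKKKK
KKKKK
KKKKK
KKKKK
KWKKK
KWKYK
BWKKK
KKKKK
WWWKK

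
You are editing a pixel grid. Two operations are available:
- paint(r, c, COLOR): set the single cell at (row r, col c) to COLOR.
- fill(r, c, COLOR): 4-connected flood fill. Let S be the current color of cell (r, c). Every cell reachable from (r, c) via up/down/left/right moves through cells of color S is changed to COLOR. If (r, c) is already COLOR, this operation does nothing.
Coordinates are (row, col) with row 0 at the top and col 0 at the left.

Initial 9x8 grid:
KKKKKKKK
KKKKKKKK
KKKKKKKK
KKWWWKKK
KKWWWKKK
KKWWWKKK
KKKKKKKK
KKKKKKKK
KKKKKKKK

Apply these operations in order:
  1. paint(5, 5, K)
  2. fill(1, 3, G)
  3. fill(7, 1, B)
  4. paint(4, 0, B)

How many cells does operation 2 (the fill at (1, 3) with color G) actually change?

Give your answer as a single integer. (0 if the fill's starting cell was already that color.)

Answer: 63

Derivation:
After op 1 paint(5,5,K):
KKKKKKKK
KKKKKKKK
KKKKKKKK
KKWWWKKK
KKWWWKKK
KKWWWKKK
KKKKKKKK
KKKKKKKK
KKKKKKKK
After op 2 fill(1,3,G) [63 cells changed]:
GGGGGGGG
GGGGGGGG
GGGGGGGG
GGWWWGGG
GGWWWGGG
GGWWWGGG
GGGGGGGG
GGGGGGGG
GGGGGGGG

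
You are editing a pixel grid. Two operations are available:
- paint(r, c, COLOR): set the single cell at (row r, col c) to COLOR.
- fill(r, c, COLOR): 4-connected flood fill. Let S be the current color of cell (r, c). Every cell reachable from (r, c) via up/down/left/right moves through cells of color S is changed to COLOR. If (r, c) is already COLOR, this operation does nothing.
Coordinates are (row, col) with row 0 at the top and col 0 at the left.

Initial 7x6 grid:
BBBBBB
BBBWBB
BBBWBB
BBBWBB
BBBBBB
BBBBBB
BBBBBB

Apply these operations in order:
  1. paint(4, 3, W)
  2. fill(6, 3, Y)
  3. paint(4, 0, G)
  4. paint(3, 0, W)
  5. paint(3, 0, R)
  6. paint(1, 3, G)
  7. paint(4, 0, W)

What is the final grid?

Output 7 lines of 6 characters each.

After op 1 paint(4,3,W):
BBBBBB
BBBWBB
BBBWBB
BBBWBB
BBBWBB
BBBBBB
BBBBBB
After op 2 fill(6,3,Y) [38 cells changed]:
YYYYYY
YYYWYY
YYYWYY
YYYWYY
YYYWYY
YYYYYY
YYYYYY
After op 3 paint(4,0,G):
YYYYYY
YYYWYY
YYYWYY
YYYWYY
GYYWYY
YYYYYY
YYYYYY
After op 4 paint(3,0,W):
YYYYYY
YYYWYY
YYYWYY
WYYWYY
GYYWYY
YYYYYY
YYYYYY
After op 5 paint(3,0,R):
YYYYYY
YYYWYY
YYYWYY
RYYWYY
GYYWYY
YYYYYY
YYYYYY
After op 6 paint(1,3,G):
YYYYYY
YYYGYY
YYYWYY
RYYWYY
GYYWYY
YYYYYY
YYYYYY
After op 7 paint(4,0,W):
YYYYYY
YYYGYY
YYYWYY
RYYWYY
WYYWYY
YYYYYY
YYYYYY

Answer: YYYYYY
YYYGYY
YYYWYY
RYYWYY
WYYWYY
YYYYYY
YYYYYY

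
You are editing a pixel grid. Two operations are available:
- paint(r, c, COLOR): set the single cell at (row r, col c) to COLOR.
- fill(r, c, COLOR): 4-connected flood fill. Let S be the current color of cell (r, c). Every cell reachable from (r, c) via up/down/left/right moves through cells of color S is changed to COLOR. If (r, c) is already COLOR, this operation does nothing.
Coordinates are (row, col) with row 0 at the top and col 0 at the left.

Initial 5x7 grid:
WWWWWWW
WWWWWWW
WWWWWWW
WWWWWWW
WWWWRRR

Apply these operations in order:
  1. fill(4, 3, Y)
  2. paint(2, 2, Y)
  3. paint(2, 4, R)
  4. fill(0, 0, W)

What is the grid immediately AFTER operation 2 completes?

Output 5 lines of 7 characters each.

After op 1 fill(4,3,Y) [32 cells changed]:
YYYYYYY
YYYYYYY
YYYYYYY
YYYYYYY
YYYYRRR
After op 2 paint(2,2,Y):
YYYYYYY
YYYYYYY
YYYYYYY
YYYYYYY
YYYYRRR

Answer: YYYYYYY
YYYYYYY
YYYYYYY
YYYYYYY
YYYYRRR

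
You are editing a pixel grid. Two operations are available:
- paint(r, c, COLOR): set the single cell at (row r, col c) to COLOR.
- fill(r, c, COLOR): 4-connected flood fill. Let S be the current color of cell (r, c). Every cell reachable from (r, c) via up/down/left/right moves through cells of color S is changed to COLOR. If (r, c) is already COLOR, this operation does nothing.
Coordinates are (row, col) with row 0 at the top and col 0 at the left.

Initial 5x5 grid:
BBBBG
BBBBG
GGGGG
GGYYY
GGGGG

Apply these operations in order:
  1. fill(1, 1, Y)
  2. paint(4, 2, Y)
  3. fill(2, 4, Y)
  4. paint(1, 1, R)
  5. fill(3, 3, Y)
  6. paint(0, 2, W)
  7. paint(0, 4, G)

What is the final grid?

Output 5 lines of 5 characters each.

After op 1 fill(1,1,Y) [8 cells changed]:
YYYYG
YYYYG
GGGGG
GGYYY
GGGGG
After op 2 paint(4,2,Y):
YYYYG
YYYYG
GGGGG
GGYYY
GGYGG
After op 3 fill(2,4,Y) [11 cells changed]:
YYYYY
YYYYY
YYYYY
YYYYY
YYYGG
After op 4 paint(1,1,R):
YYYYY
YRYYY
YYYYY
YYYYY
YYYGG
After op 5 fill(3,3,Y) [0 cells changed]:
YYYYY
YRYYY
YYYYY
YYYYY
YYYGG
After op 6 paint(0,2,W):
YYWYY
YRYYY
YYYYY
YYYYY
YYYGG
After op 7 paint(0,4,G):
YYWYG
YRYYY
YYYYY
YYYYY
YYYGG

Answer: YYWYG
YRYYY
YYYYY
YYYYY
YYYGG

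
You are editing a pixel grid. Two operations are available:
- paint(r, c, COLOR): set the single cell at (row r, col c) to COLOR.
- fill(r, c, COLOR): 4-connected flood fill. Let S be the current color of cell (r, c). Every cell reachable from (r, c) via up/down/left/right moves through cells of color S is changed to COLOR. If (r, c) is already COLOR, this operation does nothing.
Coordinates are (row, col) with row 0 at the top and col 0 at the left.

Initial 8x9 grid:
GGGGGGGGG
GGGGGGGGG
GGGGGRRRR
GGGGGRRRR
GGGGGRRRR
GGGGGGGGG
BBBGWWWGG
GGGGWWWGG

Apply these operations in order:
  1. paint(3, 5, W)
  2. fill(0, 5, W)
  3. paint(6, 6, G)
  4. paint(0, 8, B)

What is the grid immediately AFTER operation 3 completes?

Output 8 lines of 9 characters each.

Answer: WWWWWWWWW
WWWWWWWWW
WWWWWRRRR
WWWWWWRRR
WWWWWRRRR
WWWWWWWWW
BBBWWWGWW
WWWWWWWWW

Derivation:
After op 1 paint(3,5,W):
GGGGGGGGG
GGGGGGGGG
GGGGGRRRR
GGGGGWRRR
GGGGGRRRR
GGGGGGGGG
BBBGWWWGG
GGGGWWWGG
After op 2 fill(0,5,W) [51 cells changed]:
WWWWWWWWW
WWWWWWWWW
WWWWWRRRR
WWWWWWRRR
WWWWWRRRR
WWWWWWWWW
BBBWWWWWW
WWWWWWWWW
After op 3 paint(6,6,G):
WWWWWWWWW
WWWWWWWWW
WWWWWRRRR
WWWWWWRRR
WWWWWRRRR
WWWWWWWWW
BBBWWWGWW
WWWWWWWWW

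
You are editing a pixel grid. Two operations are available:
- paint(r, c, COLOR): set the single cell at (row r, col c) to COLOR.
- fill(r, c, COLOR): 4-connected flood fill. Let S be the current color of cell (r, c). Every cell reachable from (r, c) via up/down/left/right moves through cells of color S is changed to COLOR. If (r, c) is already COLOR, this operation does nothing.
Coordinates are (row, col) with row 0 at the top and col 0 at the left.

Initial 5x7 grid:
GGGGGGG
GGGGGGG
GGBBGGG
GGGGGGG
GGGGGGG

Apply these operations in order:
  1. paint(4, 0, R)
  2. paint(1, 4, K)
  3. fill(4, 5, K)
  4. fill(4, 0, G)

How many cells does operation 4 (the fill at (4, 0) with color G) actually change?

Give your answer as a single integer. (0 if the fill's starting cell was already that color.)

After op 1 paint(4,0,R):
GGGGGGG
GGGGGGG
GGBBGGG
GGGGGGG
RGGGGGG
After op 2 paint(1,4,K):
GGGGGGG
GGGGKGG
GGBBGGG
GGGGGGG
RGGGGGG
After op 3 fill(4,5,K) [31 cells changed]:
KKKKKKK
KKKKKKK
KKBBKKK
KKKKKKK
RKKKKKK
After op 4 fill(4,0,G) [1 cells changed]:
KKKKKKK
KKKKKKK
KKBBKKK
KKKKKKK
GKKKKKK

Answer: 1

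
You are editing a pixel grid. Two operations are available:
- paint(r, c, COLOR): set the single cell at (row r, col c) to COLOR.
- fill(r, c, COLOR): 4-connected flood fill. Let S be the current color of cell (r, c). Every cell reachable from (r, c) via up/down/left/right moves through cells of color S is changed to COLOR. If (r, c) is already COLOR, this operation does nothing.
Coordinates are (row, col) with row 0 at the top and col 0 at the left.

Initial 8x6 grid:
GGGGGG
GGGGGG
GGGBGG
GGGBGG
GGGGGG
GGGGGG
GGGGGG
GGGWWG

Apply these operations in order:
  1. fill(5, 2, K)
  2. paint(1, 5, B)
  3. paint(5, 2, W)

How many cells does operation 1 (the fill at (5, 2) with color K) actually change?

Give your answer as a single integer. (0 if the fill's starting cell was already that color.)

Answer: 44

Derivation:
After op 1 fill(5,2,K) [44 cells changed]:
KKKKKK
KKKKKK
KKKBKK
KKKBKK
KKKKKK
KKKKKK
KKKKKK
KKKWWK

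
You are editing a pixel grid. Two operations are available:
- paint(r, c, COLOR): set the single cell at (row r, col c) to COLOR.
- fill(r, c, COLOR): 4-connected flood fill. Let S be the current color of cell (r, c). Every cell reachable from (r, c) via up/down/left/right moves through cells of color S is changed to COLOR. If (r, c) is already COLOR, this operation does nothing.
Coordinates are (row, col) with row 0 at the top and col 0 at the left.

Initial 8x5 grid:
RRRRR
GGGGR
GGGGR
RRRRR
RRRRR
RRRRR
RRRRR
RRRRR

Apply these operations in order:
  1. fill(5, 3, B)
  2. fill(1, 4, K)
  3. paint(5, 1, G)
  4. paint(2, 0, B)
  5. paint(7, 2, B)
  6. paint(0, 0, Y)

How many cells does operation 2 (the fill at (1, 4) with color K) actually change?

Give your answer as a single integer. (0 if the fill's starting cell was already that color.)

After op 1 fill(5,3,B) [32 cells changed]:
BBBBB
GGGGB
GGGGB
BBBBB
BBBBB
BBBBB
BBBBB
BBBBB
After op 2 fill(1,4,K) [32 cells changed]:
KKKKK
GGGGK
GGGGK
KKKKK
KKKKK
KKKKK
KKKKK
KKKKK

Answer: 32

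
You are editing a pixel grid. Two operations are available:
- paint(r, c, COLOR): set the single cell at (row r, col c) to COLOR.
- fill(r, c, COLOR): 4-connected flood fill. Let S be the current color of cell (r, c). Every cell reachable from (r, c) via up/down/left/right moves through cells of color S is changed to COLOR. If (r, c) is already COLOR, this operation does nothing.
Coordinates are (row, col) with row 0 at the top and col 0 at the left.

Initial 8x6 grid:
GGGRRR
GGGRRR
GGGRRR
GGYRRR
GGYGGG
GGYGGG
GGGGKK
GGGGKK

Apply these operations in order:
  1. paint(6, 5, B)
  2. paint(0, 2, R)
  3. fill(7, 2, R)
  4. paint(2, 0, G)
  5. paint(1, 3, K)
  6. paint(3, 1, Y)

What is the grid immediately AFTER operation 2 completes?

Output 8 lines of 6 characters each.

Answer: GGRRRR
GGGRRR
GGGRRR
GGYRRR
GGYGGG
GGYGGG
GGGGKB
GGGGKK

Derivation:
After op 1 paint(6,5,B):
GGGRRR
GGGRRR
GGGRRR
GGYRRR
GGYGGG
GGYGGG
GGGGKB
GGGGKK
After op 2 paint(0,2,R):
GGRRRR
GGGRRR
GGGRRR
GGYRRR
GGYGGG
GGYGGG
GGGGKB
GGGGKK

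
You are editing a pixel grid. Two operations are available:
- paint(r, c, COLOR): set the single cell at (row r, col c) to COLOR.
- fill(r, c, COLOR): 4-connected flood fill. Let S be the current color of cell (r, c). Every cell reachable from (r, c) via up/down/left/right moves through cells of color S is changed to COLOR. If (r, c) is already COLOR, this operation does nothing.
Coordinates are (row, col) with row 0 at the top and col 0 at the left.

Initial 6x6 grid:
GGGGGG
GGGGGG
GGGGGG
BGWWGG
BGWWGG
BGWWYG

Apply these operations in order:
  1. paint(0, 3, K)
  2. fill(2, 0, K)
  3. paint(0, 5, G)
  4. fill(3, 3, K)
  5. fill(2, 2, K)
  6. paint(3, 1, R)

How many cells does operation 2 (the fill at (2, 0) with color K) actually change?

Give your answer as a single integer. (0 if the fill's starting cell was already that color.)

After op 1 paint(0,3,K):
GGGKGG
GGGGGG
GGGGGG
BGWWGG
BGWWGG
BGWWYG
After op 2 fill(2,0,K) [25 cells changed]:
KKKKKK
KKKKKK
KKKKKK
BKWWKK
BKWWKK
BKWWYK

Answer: 25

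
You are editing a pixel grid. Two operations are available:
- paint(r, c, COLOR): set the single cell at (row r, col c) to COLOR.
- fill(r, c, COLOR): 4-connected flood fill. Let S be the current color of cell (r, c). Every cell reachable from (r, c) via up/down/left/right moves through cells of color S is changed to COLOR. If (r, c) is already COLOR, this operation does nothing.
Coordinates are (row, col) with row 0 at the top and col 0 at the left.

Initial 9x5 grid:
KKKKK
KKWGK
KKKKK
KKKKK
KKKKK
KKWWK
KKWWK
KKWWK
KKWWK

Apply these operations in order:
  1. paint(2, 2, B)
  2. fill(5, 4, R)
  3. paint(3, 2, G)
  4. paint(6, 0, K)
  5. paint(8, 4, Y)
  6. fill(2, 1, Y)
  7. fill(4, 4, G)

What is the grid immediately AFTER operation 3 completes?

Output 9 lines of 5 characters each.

After op 1 paint(2,2,B):
KKKKK
KKWGK
KKBKK
KKKKK
KKKKK
KKWWK
KKWWK
KKWWK
KKWWK
After op 2 fill(5,4,R) [34 cells changed]:
RRRRR
RRWGR
RRBRR
RRRRR
RRRRR
RRWWR
RRWWR
RRWWR
RRWWR
After op 3 paint(3,2,G):
RRRRR
RRWGR
RRBRR
RRGRR
RRRRR
RRWWR
RRWWR
RRWWR
RRWWR

Answer: RRRRR
RRWGR
RRBRR
RRGRR
RRRRR
RRWWR
RRWWR
RRWWR
RRWWR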